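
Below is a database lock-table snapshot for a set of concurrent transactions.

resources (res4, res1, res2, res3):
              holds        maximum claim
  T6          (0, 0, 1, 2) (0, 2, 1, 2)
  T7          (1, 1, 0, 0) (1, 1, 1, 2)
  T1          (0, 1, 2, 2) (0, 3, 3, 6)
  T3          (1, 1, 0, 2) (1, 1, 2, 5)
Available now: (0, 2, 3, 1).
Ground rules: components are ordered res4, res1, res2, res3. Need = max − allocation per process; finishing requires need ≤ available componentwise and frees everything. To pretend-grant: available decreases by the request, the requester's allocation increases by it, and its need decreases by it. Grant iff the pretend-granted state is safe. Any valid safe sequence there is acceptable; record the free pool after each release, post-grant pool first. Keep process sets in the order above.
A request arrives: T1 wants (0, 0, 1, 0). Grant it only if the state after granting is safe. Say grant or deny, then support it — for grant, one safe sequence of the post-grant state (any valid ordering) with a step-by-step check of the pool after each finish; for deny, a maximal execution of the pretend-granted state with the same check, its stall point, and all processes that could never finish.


GRANT: granting preserves safety; a valid post-grant sequence is T6, T7, T3, T1.
Key observation: granting shrinks the pool to (0, 2, 2, 1), yet T6 still fits and the chain goes through.
Step-by-step check of the post-grant state:
  pool = (0, 2, 2, 1)
  run T6 (needs (0, 2, 0, 0), free (0, 2, 2, 1)); after release of (0, 0, 1, 2) the pool is (0, 2, 3, 3)
  run T7 (needs (0, 0, 1, 2), free (0, 2, 3, 3)); after release of (1, 1, 0, 0) the pool is (1, 3, 3, 3)
  run T3 (needs (0, 0, 2, 3), free (1, 3, 3, 3)); after release of (1, 1, 0, 2) the pool is (2, 4, 3, 5)
  run T1 (needs (0, 2, 0, 4), free (2, 4, 3, 5)); after release of (0, 1, 3, 2) the pool is (2, 5, 6, 7)


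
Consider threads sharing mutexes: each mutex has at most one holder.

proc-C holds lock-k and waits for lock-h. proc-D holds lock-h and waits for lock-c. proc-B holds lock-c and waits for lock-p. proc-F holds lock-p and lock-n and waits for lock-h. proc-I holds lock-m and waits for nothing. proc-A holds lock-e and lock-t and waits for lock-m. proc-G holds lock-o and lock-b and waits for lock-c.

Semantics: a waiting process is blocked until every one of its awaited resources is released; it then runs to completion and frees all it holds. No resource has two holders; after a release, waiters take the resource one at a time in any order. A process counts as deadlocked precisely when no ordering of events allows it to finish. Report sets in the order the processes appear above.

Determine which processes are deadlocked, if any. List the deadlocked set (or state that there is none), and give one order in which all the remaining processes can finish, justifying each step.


Deadlocked: proc-C, proc-D, proc-B, proc-F and proc-G.
Key observation: the knot is the closed ring of waits proc-D -> proc-B -> proc-F -> proc-D; proc-C and proc-G wait into the deadlock from upstream.
The rest can finish in the order proc-I, proc-A.
Verifying each step:
  run proc-I (it waits on nothing); releases lock-m
  proc-A waits on lock-m — all released -> runs and releases lock-e and lock-t


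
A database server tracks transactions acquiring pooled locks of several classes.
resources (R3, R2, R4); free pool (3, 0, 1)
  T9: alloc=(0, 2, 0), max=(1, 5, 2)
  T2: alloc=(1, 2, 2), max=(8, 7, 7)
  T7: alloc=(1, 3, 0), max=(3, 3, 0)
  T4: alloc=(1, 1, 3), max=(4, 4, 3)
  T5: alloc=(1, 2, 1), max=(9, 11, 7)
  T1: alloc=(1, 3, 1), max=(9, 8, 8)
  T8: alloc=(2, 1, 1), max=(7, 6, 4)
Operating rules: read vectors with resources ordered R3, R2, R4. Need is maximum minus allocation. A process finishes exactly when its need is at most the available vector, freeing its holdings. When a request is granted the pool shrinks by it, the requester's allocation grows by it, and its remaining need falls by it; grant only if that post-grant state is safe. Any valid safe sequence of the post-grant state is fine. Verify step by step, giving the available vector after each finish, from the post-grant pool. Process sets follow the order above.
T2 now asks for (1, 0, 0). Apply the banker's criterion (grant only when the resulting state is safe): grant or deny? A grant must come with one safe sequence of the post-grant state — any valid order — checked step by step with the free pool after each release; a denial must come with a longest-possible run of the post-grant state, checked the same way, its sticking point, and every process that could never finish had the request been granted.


DENY. Granting would leave the state unsafe.
Key observation: R3 is the bottleneck — with T7, T4, T9 done the pool holds (4, 6, 4), short of every remaining need.
After a pretend grant, a maximal execution: T7, T4, T9 — then nothing else fits. Walking it through:
  pool = (2, 0, 1)
  run T7 (needs (2, 0, 0), free (2, 0, 1)); after release of (1, 3, 0) the pool is (3, 3, 1)
  run T4 (needs (3, 3, 0), free (3, 3, 1)); after release of (1, 1, 3) the pool is (4, 4, 4)
  run T9 (needs (1, 3, 2), free (4, 4, 4)); after release of (0, 2, 0) the pool is (4, 6, 4)
  T2 still needs (6, 5, 5) but only (4, 6, 4) is free — short on R3 and R4
  T5 still needs (8, 9, 6) but only (4, 6, 4) is free — short on R3, R2 and R4
  T1 still needs (8, 5, 7) but only (4, 6, 4) is free — short on R3 and R4
  T8 still needs (5, 5, 3) but only (4, 6, 4) is free — short on R3
Post-grant, the permanently blocked set is T2, T5, T1 and T8.


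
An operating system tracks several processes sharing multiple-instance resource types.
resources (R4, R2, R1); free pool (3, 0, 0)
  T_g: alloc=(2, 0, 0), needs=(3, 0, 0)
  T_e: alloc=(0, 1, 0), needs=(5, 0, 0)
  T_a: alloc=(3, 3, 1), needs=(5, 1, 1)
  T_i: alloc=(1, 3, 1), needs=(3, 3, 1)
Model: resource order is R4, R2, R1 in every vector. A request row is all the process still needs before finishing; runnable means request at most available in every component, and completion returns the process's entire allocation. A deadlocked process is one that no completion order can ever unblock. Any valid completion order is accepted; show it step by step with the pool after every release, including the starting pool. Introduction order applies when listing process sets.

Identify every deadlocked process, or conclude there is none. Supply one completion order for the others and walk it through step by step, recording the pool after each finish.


Deadlocked set: T_a and T_i.
Key observation: the wall is R1: completing T_g, T_e brings the pool only to (5, 1, 0), and all the rest need more.
The rest can finish in the order T_g, T_e. Step-by-step check:
  pool = (3, 0, 0)
  T_g: need (3, 0, 0) fits (3, 0, 0); releases (2, 0, 0), pool now (5, 0, 0)
  T_e: need (5, 0, 0) fits (5, 0, 0); releases (0, 1, 0), pool now (5, 1, 0)
None of the blocked processes ever fits:
  blocked: T_a wants (5, 1, 1), pool (5, 1, 0) — not enough R1
  blocked: T_i wants (3, 3, 1), pool (5, 1, 0) — not enough R2 and R1


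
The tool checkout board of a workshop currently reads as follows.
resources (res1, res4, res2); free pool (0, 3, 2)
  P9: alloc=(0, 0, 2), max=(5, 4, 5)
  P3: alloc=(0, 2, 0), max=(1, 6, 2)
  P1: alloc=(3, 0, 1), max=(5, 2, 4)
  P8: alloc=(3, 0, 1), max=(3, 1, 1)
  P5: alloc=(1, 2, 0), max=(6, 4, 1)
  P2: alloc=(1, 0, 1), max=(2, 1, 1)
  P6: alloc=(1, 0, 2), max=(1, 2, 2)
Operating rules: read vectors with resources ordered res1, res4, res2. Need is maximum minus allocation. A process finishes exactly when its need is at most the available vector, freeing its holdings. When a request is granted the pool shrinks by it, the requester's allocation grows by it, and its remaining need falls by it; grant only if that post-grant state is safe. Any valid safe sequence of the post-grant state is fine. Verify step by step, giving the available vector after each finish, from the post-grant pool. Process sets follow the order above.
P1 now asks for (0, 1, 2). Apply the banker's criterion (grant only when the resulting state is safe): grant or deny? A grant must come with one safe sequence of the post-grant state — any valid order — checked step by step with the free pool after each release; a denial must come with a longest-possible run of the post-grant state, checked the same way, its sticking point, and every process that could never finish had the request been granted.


GRANT: granting preserves safety; a valid post-grant sequence is P6, P8, P1, P5, P2, P3, P9.
Key observation: with (0, 2, 0) left after the transfer, P6 can run at once — the state stays safe.
Step-by-step check of the post-grant state:
  pool = (0, 2, 0)
  run P6 (needs (0, 2, 0), free (0, 2, 0)); after release of (1, 0, 2) the pool is (1, 2, 2)
  run P8 (needs (0, 1, 0), free (1, 2, 2)); after release of (3, 0, 1) the pool is (4, 2, 3)
  run P1 (needs (2, 1, 1), free (4, 2, 3)); after release of (3, 1, 3) the pool is (7, 3, 6)
  run P5 (needs (5, 2, 1), free (7, 3, 6)); after release of (1, 2, 0) the pool is (8, 5, 6)
  run P2 (needs (1, 1, 0), free (8, 5, 6)); after release of (1, 0, 1) the pool is (9, 5, 7)
  run P3 (needs (1, 4, 2), free (9, 5, 7)); after release of (0, 2, 0) the pool is (9, 7, 7)
  run P9 (needs (5, 4, 3), free (9, 7, 7)); after release of (0, 0, 2) the pool is (9, 7, 9)


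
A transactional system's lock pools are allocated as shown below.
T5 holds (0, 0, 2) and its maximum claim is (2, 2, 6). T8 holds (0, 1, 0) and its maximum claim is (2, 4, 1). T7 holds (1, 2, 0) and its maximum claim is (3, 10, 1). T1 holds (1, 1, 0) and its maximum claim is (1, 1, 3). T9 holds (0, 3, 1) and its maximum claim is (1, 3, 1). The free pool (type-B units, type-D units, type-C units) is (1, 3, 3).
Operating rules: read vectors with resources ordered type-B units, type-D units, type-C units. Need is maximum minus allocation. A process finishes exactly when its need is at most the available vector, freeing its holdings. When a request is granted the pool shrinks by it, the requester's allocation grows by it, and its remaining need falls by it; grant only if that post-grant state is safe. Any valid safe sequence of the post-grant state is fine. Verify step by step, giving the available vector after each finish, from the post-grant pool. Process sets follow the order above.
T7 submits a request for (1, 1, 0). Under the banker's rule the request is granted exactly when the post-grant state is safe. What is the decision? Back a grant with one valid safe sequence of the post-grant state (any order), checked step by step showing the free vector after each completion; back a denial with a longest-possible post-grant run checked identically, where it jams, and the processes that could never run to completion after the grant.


DENY — the pretend-granted state is unsafe.
Key observation: after T1, T9 the pool peaks at (1, 6, 4), and each blocked process is short somewhere: T5 on type-B units; T8 on type-B units; T7 on type-D units.
On the post-grant state, T1, T9 is a maximal run — nothing extends it. Check, step by step:
  pool = (0, 2, 3)
  T1 needs (0, 0, 3) <= (0, 2, 3) -> finishes; pool += (1, 1, 0) = (1, 3, 3)
  T9 needs (1, 0, 0) <= (1, 3, 3) -> finishes; pool += (0, 3, 1) = (1, 6, 4)
  T5 cannot run: need (2, 2, 4) vs free (1, 6, 4) (insufficient type-B units)
  T8 cannot run: need (2, 3, 1) vs free (1, 6, 4) (insufficient type-B units)
  T7 cannot run: need (1, 7, 1) vs free (1, 6, 4) (insufficient type-D units)
Processes that could never finish after the grant: T5, T8 and T7.


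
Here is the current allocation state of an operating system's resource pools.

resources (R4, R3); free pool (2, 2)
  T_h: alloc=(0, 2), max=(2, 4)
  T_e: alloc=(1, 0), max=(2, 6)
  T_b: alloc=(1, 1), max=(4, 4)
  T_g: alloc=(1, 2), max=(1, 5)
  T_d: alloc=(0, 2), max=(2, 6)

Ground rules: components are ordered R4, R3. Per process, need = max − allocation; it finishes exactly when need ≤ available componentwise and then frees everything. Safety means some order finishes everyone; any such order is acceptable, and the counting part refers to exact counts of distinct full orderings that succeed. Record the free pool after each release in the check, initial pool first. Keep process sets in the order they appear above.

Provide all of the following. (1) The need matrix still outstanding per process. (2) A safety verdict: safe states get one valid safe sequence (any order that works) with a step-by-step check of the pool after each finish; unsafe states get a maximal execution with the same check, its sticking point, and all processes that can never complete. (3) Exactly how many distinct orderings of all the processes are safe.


(1) Need matrix, components ordered R4, R3:
  T_h: (2, 2)
  T_e: (1, 6)
  T_b: (3, 3)
  T_g: (0, 3)
  T_d: (2, 4)
(2) SAFE — a valid safe sequence is T_h, T_g, T_b, T_d, T_e.
Key observation: the order's first zero-slack moment is T_h ((2, 2) needed, (2, 2) free — a requested resource with nothing to spare).
Walking it through:
  pool = (2, 2)
  T_h: need (2, 2) fits (2, 2); releases (0, 2), pool now (2, 4)
  T_g: need (0, 3) fits (2, 4); releases (1, 2), pool now (3, 6)
  T_b: need (3, 3) fits (3, 6); releases (1, 1), pool now (4, 7)
  T_d: need (2, 4) fits (4, 7); releases (0, 2), pool now (4, 9)
  T_e: need (1, 6) fits (4, 9); releases (1, 0), pool now (5, 9)
(3) Precisely 10 of the possible complete orderings are safe sequences.


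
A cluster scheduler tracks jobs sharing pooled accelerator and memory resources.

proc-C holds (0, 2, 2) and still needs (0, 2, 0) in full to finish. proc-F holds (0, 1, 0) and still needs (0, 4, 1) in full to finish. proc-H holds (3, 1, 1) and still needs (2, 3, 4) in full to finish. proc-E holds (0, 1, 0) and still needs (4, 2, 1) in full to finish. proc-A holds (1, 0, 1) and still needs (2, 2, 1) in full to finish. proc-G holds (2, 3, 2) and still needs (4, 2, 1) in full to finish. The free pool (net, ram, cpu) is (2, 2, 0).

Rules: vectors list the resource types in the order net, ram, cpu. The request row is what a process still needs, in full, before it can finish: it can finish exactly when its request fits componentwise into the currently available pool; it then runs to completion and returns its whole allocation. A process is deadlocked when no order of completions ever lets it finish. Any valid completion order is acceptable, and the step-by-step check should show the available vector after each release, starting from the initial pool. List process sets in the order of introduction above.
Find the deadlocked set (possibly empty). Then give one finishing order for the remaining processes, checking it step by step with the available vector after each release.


Deadlocked set: proc-H, proc-E and proc-G.
Key observation: after proc-C, proc-A, proc-F the pool peaks at (3, 5, 3), and each blocked process is short somewhere: proc-H on cpu; proc-E on net; proc-G on net.
One completion order for the rest: proc-C, proc-A, proc-F. Verifying each step:
  pool = (2, 2, 0)
  proc-C needs (0, 2, 0) <= (2, 2, 0) -> finishes; pool += (0, 2, 2) = (2, 4, 2)
  proc-A needs (2, 2, 1) <= (2, 4, 2) -> finishes; pool += (1, 0, 1) = (3, 4, 3)
  proc-F needs (0, 4, 1) <= (3, 4, 3) -> finishes; pool += (0, 1, 0) = (3, 5, 3)
The blocked processes can never fit:
  proc-H cannot run: need (2, 3, 4) vs free (3, 5, 3) (insufficient cpu)
  proc-E cannot run: need (4, 2, 1) vs free (3, 5, 3) (insufficient net)
  proc-G cannot run: need (4, 2, 1) vs free (3, 5, 3) (insufficient net)


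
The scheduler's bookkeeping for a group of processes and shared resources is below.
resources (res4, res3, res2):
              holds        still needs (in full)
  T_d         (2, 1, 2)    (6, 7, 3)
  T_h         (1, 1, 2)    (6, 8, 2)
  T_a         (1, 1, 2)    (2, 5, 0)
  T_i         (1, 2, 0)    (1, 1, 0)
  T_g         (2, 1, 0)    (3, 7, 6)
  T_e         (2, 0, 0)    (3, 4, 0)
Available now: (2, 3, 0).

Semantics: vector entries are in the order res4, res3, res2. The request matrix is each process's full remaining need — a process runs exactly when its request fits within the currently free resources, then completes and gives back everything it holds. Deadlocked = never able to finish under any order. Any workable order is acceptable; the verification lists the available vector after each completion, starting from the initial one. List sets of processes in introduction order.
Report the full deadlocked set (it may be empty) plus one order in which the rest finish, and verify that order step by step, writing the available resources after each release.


The deadlocked set is T_d, T_h and T_g.
Key observation: no order helps: past T_i, T_a, T_e, the free pool tops out at (6, 6, 2), below what each blocked process needs in res3.
The rest can finish in the order T_i, T_a, T_e. Verifying each step:
  pool = (2, 3, 0)
  run T_i (needs (1, 1, 0), free (2, 3, 0)); after release of (1, 2, 0) the pool is (3, 5, 0)
  run T_a (needs (2, 5, 0), free (3, 5, 0)); after release of (1, 1, 2) the pool is (4, 6, 2)
  run T_e (needs (3, 4, 0), free (4, 6, 2)); after release of (2, 0, 0) the pool is (6, 6, 2)
The stuck group stays short no matter what:
  blocked: T_d wants (6, 7, 3), pool (6, 6, 2) — not enough res3 and res2
  blocked: T_h wants (6, 8, 2), pool (6, 6, 2) — not enough res3
  blocked: T_g wants (3, 7, 6), pool (6, 6, 2) — not enough res3 and res2


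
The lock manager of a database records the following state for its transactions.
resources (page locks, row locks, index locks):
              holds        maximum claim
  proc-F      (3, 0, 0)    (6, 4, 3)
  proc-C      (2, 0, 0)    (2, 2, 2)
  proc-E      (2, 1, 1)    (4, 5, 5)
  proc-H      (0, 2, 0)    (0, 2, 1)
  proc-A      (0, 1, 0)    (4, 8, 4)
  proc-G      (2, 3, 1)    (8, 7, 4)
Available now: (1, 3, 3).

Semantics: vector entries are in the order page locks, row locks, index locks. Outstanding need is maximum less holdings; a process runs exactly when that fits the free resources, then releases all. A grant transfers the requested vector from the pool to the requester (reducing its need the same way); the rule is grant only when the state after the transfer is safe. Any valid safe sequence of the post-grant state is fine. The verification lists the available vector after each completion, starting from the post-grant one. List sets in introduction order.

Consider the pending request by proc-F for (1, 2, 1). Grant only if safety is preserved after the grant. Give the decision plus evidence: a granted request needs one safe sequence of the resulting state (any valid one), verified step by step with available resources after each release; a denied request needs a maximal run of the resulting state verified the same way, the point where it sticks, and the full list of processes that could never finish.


GRANT — the state after the grant stays safe, e.g. via proc-H, proc-C, proc-F, proc-G, proc-A, proc-E.
Key observation: even at the reduced pool (0, 1, 2), proc-H fits immediately, so safety survives the grant.
Step-by-step check of the post-grant state:
  pool = (0, 1, 2)
  proc-H needs (0, 0, 1) <= (0, 1, 2) -> finishes; pool += (0, 2, 0) = (0, 3, 2)
  proc-C needs (0, 2, 2) <= (0, 3, 2) -> finishes; pool += (2, 0, 0) = (2, 3, 2)
  proc-F needs (2, 2, 2) <= (2, 3, 2) -> finishes; pool += (4, 2, 1) = (6, 5, 3)
  proc-G needs (6, 4, 3) <= (6, 5, 3) -> finishes; pool += (2, 3, 1) = (8, 8, 4)
  proc-A needs (4, 7, 4) <= (8, 8, 4) -> finishes; pool += (0, 1, 0) = (8, 9, 4)
  proc-E needs (2, 4, 4) <= (8, 9, 4) -> finishes; pool += (2, 1, 1) = (10, 10, 5)


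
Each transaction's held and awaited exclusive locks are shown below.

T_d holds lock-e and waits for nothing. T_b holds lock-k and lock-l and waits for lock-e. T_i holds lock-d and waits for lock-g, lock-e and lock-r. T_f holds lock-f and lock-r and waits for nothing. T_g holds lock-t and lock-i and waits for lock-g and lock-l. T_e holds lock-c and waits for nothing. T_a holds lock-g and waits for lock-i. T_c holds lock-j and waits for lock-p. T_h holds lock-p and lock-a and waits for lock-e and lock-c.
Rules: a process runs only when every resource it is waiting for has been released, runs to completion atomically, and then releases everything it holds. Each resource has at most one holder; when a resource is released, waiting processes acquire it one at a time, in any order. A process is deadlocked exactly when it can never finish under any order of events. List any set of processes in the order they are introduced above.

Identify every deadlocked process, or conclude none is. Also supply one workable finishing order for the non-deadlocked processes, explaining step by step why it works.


Deadlocked set: T_i, T_g and T_a.
Key observation: T_a -> T_g -> T_a is a circular wait — nothing in it can go first; T_i waits into the deadlock from upstream.
A valid finishing order for the others: T_e, T_d, T_f, T_b, T_h, T_c.
Check, step by step:
  T_e: no waits; runs immediately, freeing lock-c
  T_d: no waits; runs immediately, freeing lock-e
  T_f: no waits; runs immediately, freeing lock-f and lock-r
  T_b waits on lock-e — all released -> runs and releases lock-k and lock-l
  T_h waits on lock-e and lock-c — all released -> runs and releases lock-p and lock-a
  T_c waits on lock-p — all released -> runs and releases lock-j


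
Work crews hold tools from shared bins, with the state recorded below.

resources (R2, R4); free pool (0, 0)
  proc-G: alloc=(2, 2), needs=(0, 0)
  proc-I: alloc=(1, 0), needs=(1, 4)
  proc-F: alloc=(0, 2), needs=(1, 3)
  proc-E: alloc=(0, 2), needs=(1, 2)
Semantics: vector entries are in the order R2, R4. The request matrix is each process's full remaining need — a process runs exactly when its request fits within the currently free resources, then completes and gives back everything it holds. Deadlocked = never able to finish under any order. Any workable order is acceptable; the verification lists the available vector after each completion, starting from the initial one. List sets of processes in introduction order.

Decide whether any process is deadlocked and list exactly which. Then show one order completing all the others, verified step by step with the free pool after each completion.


No process is deadlocked.
Key observation: beginning at proc-G, releases accumulate fast enough that every process eventually fits.
A valid finishing order for the others: proc-G, proc-E, proc-F, proc-I. Check, step by step:
  pool = (0, 0)
  proc-G needs (0, 0) <= (0, 0) -> finishes; pool += (2, 2) = (2, 2)
  proc-E needs (1, 2) <= (2, 2) -> finishes; pool += (0, 2) = (2, 4)
  proc-F needs (1, 3) <= (2, 4) -> finishes; pool += (0, 2) = (2, 6)
  proc-I needs (1, 4) <= (2, 6) -> finishes; pool += (1, 0) = (3, 6)


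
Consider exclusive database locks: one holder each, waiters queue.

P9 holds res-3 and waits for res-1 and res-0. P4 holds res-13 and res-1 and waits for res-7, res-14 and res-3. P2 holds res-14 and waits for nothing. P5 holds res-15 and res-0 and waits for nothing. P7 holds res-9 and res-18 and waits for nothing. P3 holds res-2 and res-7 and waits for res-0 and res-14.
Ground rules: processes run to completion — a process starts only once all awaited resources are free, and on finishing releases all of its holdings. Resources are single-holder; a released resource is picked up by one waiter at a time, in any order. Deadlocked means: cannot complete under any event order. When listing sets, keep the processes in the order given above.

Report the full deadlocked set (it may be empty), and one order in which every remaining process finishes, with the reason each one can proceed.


Deadlocked: P9 and P4.
Key observation: nobody on the ring P9 -> P4 -> P9 can start until another member finishes, which never happens; no other process is dragged down with it.
One completion order for the rest: P5, P2, P3, P7.
Step-by-step check:
  P5 waits on nothing -> runs at once and releases res-15 and res-0
  P2 waits on nothing -> runs at once and releases res-14
  P3: everything it awaited (res-0 and res-14) is free; runs, freeing res-2 and res-7
  P7 waits on nothing -> runs at once and releases res-9 and res-18


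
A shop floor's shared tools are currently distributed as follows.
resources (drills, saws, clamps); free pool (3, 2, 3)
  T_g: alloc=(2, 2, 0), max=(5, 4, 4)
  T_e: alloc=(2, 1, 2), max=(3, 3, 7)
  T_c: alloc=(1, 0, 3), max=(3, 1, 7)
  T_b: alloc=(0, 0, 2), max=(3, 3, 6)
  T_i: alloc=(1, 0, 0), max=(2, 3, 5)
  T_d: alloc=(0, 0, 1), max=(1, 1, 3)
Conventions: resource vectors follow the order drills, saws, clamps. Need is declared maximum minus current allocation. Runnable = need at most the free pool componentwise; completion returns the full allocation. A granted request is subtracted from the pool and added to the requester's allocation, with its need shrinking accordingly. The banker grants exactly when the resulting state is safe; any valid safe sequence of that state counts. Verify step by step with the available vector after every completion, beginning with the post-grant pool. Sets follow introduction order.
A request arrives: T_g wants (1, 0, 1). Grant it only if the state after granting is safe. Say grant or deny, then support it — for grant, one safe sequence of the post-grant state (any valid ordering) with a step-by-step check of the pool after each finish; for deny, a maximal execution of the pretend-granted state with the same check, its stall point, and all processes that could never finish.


GRANT: granting preserves safety; a valid post-grant sequence is T_d, T_g, T_c, T_i, T_b, T_e.
Key observation: post-grant, (2, 2, 2) remains, and an order beginning with T_d completes everyone.
Check on the post-grant state, step by step:
  pool = (2, 2, 2)
  run T_d (needs (1, 1, 2), free (2, 2, 2)); after release of (0, 0, 1) the pool is (2, 2, 3)
  run T_g (needs (2, 2, 3), free (2, 2, 3)); after release of (3, 2, 1) the pool is (5, 4, 4)
  run T_c (needs (2, 1, 4), free (5, 4, 4)); after release of (1, 0, 3) the pool is (6, 4, 7)
  run T_i (needs (1, 3, 5), free (6, 4, 7)); after release of (1, 0, 0) the pool is (7, 4, 7)
  run T_b (needs (3, 3, 4), free (7, 4, 7)); after release of (0, 0, 2) the pool is (7, 4, 9)
  run T_e (needs (1, 2, 5), free (7, 4, 9)); after release of (2, 1, 2) the pool is (9, 5, 11)


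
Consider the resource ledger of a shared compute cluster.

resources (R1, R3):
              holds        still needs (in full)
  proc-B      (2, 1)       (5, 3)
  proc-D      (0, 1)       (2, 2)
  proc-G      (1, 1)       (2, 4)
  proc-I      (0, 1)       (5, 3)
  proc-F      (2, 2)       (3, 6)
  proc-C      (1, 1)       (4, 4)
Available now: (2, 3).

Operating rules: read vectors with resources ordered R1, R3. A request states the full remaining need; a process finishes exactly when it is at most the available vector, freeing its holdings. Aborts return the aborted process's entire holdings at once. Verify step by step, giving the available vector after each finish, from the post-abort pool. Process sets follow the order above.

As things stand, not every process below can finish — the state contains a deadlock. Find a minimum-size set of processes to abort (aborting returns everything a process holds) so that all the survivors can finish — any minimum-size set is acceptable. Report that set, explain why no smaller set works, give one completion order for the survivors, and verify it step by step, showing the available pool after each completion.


The answer: abort proc-F.
Key observation: the returned (2, 2) from proc-F is what brings proc-C — unrunnable before, under any order — into play at step 3.
Why nothing smaller works: aborting no one leaves the state deadlocked as given.
One survivor order: proc-G, proc-D, proc-C, proc-I, proc-B. Walking it through (post-abort pool first):
  pool = (4, 5)
  proc-G needs (2, 4) <= (4, 5) -> finishes; pool += (1, 1) = (5, 6)
  proc-D needs (2, 2) <= (5, 6) -> finishes; pool += (0, 1) = (5, 7)
  proc-C needs (4, 4) <= (5, 7) -> finishes; pool += (1, 1) = (6, 8)
  proc-I needs (5, 3) <= (6, 8) -> finishes; pool += (0, 1) = (6, 9)
  proc-B needs (5, 3) <= (6, 9) -> finishes; pool += (2, 1) = (8, 10)


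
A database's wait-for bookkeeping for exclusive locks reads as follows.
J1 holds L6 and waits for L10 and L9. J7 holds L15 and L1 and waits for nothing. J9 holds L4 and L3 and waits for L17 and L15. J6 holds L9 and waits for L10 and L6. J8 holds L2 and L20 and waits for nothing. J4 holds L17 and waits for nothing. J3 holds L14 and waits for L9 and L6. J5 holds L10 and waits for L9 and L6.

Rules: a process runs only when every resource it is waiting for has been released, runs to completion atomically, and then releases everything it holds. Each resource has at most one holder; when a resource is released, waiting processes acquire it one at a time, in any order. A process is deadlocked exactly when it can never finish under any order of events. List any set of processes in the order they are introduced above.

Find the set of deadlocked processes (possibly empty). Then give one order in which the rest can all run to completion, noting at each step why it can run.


The deadlocked set is J1, J6, J3 and J5.
Key observation: the waits loop around J1 -> J6 -> J1 with no way out; J5 is caught in further circular waits and J3 waits into the deadlock from upstream.
A valid finishing order for the others: J4, J7, J8, J9.
Verifying each step:
  J4: no waits; runs immediately, freeing L17
  J7: no waits; runs immediately, freeing L15 and L1
  J8: no waits; runs immediately, freeing L2 and L20
  J9: everything it awaited (L17 and L15) is free; runs, freeing L4 and L3


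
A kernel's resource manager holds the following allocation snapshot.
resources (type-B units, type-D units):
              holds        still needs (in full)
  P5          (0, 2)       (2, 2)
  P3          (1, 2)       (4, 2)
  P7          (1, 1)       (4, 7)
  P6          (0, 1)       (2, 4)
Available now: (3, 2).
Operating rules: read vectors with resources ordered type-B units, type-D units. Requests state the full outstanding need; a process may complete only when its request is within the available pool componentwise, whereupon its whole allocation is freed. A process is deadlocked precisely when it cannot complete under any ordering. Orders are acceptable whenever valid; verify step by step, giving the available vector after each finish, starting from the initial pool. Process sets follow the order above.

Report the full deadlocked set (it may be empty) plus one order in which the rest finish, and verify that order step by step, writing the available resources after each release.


Deadlocked set: P3 and P7.
Key observation: the wall is type-B units: completing P5, P6 brings the pool only to (3, 5), and all the rest need more.
One completion order for the rest: P5, P6. Verifying each step:
  pool = (3, 2)
  run P5 (needs (2, 2), free (3, 2)); after release of (0, 2) the pool is (3, 4)
  run P6 (needs (2, 4), free (3, 4)); after release of (0, 1) the pool is (3, 5)
The blocked processes can never fit:
  blocked: P3 wants (4, 2), pool (3, 5) — not enough type-B units
  blocked: P7 wants (4, 7), pool (3, 5) — not enough type-B units and type-D units


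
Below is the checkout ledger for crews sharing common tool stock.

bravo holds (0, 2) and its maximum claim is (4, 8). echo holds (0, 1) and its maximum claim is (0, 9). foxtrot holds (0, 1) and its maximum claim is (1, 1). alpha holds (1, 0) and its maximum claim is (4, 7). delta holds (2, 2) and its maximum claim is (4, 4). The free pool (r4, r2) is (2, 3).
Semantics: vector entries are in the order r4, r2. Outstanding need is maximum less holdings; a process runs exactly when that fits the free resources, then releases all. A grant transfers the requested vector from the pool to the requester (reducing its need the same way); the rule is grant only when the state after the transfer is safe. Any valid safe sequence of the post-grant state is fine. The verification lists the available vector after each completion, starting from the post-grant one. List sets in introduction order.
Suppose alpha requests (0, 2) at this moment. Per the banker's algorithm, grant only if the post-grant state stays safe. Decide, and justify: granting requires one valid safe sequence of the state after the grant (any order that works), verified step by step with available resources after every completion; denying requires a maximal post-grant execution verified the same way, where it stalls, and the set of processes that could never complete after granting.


DENY. Granting would leave the state unsafe.
Key observation: foxtrot, delta can finish, but then (4, 4) is all there is, and the blocked group's r2 demands exceed it.
Pretend the grant happened; the run foxtrot, delta goes as far as possible. Check, step by step:
  pool = (2, 1)
  run foxtrot (needs (1, 0), free (2, 1)); after release of (0, 1) the pool is (2, 2)
  run delta (needs (2, 2), free (2, 2)); after release of (2, 2) the pool is (4, 4)
  bravo still needs (4, 6) but only (4, 4) is free — short on r2
  echo still needs (0, 8) but only (4, 4) is free — short on r2
  alpha still needs (3, 5) but only (4, 4) is free — short on r2
Had the request been granted, bravo, echo and alpha could never finish.


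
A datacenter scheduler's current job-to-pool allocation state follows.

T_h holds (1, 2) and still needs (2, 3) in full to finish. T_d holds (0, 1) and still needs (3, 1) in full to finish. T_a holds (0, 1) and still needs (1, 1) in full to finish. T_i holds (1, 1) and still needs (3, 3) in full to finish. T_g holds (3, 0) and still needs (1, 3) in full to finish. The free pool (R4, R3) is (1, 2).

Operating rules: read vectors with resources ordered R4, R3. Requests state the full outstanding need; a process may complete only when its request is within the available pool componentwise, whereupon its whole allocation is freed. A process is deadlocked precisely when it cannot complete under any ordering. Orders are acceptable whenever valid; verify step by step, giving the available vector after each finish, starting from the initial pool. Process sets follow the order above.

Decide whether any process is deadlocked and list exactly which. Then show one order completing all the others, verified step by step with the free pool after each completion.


The deadlocked set is empty.
Key observation: starting with T_a, each completion frees enough for the next — no one is permanently blocked.
A valid finishing order for the others: T_a, T_g, T_d, T_h, T_i. Check, step by step:
  pool = (1, 2)
  run T_a (needs (1, 1), free (1, 2)); after release of (0, 1) the pool is (1, 3)
  run T_g (needs (1, 3), free (1, 3)); after release of (3, 0) the pool is (4, 3)
  run T_d (needs (3, 1), free (4, 3)); after release of (0, 1) the pool is (4, 4)
  run T_h (needs (2, 3), free (4, 4)); after release of (1, 2) the pool is (5, 6)
  run T_i (needs (3, 3), free (5, 6)); after release of (1, 1) the pool is (6, 7)


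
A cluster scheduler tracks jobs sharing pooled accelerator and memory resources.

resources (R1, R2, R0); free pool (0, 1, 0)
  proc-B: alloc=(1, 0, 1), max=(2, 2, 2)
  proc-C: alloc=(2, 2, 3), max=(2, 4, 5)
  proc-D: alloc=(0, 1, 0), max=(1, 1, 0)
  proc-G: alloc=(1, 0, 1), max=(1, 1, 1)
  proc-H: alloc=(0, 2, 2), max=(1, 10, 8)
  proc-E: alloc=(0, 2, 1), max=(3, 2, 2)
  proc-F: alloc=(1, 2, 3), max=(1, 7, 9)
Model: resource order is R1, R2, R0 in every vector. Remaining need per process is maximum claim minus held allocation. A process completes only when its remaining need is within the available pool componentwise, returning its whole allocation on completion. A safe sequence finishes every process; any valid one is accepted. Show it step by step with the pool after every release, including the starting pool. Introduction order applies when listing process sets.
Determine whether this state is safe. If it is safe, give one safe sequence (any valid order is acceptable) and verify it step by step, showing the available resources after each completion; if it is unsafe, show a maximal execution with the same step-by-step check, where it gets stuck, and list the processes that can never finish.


SAFE. One safe sequence: proc-G, proc-D, proc-B, proc-C, proc-E, proc-F, proc-H.
Key observation: reading the order forward, proc-G is the first process whose need (0, 1, 0) meets the free pool (0, 1, 0) exactly on a resource it requests.
Verifying each step:
  pool = (0, 1, 0)
  proc-G needs (0, 1, 0) <= (0, 1, 0) -> finishes; pool += (1, 0, 1) = (1, 1, 1)
  proc-D needs (1, 0, 0) <= (1, 1, 1) -> finishes; pool += (0, 1, 0) = (1, 2, 1)
  proc-B needs (1, 2, 1) <= (1, 2, 1) -> finishes; pool += (1, 0, 1) = (2, 2, 2)
  proc-C needs (0, 2, 2) <= (2, 2, 2) -> finishes; pool += (2, 2, 3) = (4, 4, 5)
  proc-E needs (3, 0, 1) <= (4, 4, 5) -> finishes; pool += (0, 2, 1) = (4, 6, 6)
  proc-F needs (0, 5, 6) <= (4, 6, 6) -> finishes; pool += (1, 2, 3) = (5, 8, 9)
  proc-H needs (1, 8, 6) <= (5, 8, 9) -> finishes; pool += (0, 2, 2) = (5, 10, 11)


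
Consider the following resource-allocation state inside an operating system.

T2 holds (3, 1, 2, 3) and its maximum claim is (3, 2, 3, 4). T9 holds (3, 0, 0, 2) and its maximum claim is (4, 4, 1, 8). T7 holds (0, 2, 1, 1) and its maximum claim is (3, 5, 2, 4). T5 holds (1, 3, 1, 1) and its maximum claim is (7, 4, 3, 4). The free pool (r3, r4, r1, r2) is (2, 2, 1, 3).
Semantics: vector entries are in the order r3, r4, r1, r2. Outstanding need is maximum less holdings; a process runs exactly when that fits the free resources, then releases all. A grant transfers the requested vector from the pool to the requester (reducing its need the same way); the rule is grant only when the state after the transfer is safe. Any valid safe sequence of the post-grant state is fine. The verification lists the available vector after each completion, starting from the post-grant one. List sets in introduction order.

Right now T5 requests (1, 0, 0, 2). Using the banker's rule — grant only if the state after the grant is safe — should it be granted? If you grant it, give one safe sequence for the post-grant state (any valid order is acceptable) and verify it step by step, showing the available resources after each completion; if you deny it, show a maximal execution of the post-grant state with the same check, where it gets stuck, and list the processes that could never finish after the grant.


DENY. Granting would leave the state unsafe.
Key observation: after T2, T7 the pool peaks at (4, 5, 4, 5), and each blocked process is short somewhere: T9 on r2; T5 on r3.
On the post-grant state, T2, T7 is a maximal run — nothing extends it. Step-by-step check:
  pool = (1, 2, 1, 1)
  run T2 (needs (0, 1, 1, 1), free (1, 2, 1, 1)); after release of (3, 1, 2, 3) the pool is (4, 3, 3, 4)
  run T7 (needs (3, 3, 1, 3), free (4, 3, 3, 4)); after release of (0, 2, 1, 1) the pool is (4, 5, 4, 5)
  blocked: T9 wants (1, 4, 1, 6), pool (4, 5, 4, 5) — not enough r2
  blocked: T5 wants (5, 1, 2, 1), pool (4, 5, 4, 5) — not enough r3
Processes that could never finish after the grant: T9 and T5.


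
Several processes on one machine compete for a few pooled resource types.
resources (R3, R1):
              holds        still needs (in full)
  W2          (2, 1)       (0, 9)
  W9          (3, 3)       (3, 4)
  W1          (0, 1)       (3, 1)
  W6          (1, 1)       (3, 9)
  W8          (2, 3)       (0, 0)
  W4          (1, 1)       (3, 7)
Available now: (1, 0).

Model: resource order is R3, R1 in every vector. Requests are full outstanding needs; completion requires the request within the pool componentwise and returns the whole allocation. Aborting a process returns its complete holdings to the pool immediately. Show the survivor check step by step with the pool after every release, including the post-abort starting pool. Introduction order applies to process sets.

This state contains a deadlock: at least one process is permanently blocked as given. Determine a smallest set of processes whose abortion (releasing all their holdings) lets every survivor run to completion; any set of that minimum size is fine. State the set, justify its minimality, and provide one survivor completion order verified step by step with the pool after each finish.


Abort W2.
Key observation: the deadlocked W6 becomes finishable only because W2 released (2, 1); it completes at step 5 below.
Why nothing smaller works: aborting no one leaves the state deadlocked as given.
Survivors finish in the order: W8, W9, W1, W4, W6. Check, step by step (pool after the aborts first):
  pool = (3, 1)
  run W8 (needs (0, 0), free (3, 1)); after release of (2, 3) the pool is (5, 4)
  run W9 (needs (3, 4), free (5, 4)); after release of (3, 3) the pool is (8, 7)
  run W1 (needs (3, 1), free (8, 7)); after release of (0, 1) the pool is (8, 8)
  run W4 (needs (3, 7), free (8, 8)); after release of (1, 1) the pool is (9, 9)
  run W6 (needs (3, 9), free (9, 9)); after release of (1, 1) the pool is (10, 10)
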